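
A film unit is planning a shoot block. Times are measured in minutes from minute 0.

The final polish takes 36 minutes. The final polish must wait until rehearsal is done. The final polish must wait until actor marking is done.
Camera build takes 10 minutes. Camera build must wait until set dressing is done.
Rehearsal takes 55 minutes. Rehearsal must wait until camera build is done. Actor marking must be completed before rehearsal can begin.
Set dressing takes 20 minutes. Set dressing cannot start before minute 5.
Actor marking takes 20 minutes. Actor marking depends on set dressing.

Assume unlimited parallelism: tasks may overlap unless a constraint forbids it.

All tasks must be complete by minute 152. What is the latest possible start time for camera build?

51

To finish by minute 152, the final polish (duration 36) must start no later than minute 116.
Rehearsal must finish before the final polish (must start by minute 116). With a 55-minute duration, rehearsal must start by 116 − 55 = minute 61.
Since rehearsal (must start by minute 61) depends on it, camera build must finish by minute 61. Backing off its 10-minute duration gives a latest start of minute 51.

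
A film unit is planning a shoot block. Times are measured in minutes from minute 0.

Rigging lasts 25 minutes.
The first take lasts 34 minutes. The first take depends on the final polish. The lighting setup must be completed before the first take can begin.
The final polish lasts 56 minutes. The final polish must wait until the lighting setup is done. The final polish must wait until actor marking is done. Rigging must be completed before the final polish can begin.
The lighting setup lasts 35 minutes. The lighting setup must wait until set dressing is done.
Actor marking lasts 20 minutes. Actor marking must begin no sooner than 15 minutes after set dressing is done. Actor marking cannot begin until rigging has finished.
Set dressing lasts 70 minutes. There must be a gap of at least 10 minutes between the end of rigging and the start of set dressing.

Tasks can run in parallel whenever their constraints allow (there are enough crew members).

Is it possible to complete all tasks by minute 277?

Yes

Rigging can start immediately at minute 0; it finishes at minute 25.
Set dressing cannot begin until rigging (finishes minute 25, plus 10-minute gap → minute 35). It runs from minute 35 to 35 + 70 = minute 105.
For actor marking: set dressing (finishes minute 105, plus 15-minute gap → minute 120); rigging (finishes minute 25). Taking the maximum gives a start of minute 120, and it finishes at 120 + 20 = minute 140.
The lighting setup cannot begin until set dressing (finishes minute 105). It runs from minute 105 to 105 + 35 = minute 140.
The final polish needs all of the lighting setup (finishes minute 140); actor marking (finishes minute 140); rigging (finishes minute 25). That puts its earliest start at minute 140; it finishes at 140 + 56 = minute 196.
The first take needs all of the final polish (finishes minute 196); the lighting setup (finishes minute 140). That puts its earliest start at minute 196; it finishes at 196 + 34 = minute 230.
Every task is finished by minute 230, which is no later than the deadline of 277, so the schedule is feasible.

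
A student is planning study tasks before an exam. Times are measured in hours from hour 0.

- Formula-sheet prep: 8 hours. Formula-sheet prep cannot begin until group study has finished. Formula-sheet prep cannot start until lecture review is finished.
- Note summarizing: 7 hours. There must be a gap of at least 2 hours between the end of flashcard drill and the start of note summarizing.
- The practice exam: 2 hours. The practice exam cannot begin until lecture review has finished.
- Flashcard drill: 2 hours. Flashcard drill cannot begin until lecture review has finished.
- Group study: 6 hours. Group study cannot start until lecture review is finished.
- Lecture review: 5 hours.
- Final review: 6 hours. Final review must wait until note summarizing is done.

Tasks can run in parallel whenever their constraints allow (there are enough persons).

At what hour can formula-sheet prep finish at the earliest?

Nothing blocks lecture review, so it runs from hour 0 to hour 5.
After lecture review (finishes hour 5), group study can start at hour 5 and finishes at hour 11.
Formula-sheet prep has to wait for group study (finishes hour 11); lecture review (finishes hour 5). The latest of these is hour 11, so formula-sheet prep runs hour 11 to 11 + 8 = hour 19.

19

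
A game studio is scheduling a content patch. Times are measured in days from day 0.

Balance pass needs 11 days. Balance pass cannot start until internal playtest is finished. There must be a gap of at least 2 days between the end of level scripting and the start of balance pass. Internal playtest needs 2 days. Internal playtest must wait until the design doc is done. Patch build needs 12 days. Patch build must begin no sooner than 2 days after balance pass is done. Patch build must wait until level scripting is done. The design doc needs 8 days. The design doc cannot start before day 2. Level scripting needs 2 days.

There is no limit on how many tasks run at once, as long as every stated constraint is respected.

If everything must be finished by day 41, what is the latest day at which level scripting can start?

Patch build must finish by day 41; it takes 12 days, so it must start by 41 − 12 = day 29.
Balance pass feeds into patch build (must start by day 29, minus 2-day gap → day 27); so balance pass must finish by day 27 and therefore start by day 16.
For level scripting: balance pass (must start by day 16, minus 2-day gap → day 14); patch build (must start by day 29). The most restrictive is day 14; with a 2-day duration, level scripting must start by day 12.

12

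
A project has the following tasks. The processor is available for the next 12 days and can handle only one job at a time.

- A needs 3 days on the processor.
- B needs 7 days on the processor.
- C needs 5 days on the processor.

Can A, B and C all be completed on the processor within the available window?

Running back to back, the jobs need 3 + 7 + 5 = 15 days on the processor.
Since 15 > 12, they cannot all fit.

No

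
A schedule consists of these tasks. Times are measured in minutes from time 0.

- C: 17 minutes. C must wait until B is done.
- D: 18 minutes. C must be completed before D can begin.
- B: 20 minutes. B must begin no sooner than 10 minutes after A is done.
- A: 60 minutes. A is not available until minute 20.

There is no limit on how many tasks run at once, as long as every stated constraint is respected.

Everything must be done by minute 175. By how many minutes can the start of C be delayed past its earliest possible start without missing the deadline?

30

After its own release at minute 20, A can start at minute 20 and finishes at minute 80.
After A (finishes minute 80, plus 10-minute gap → minute 90), B can start at minute 90 and finishes at minute 110.
After B (finishes minute 110), C can start at minute 110 and finishes at minute 127.

Working backward from the deadline:
To finish by minute 175, D (duration 18) must start no later than minute 157.
C has to be done before D (must start by minute 157). That means finishing by minute 157, i.e. starting by 157 − 17 = minute 140.
So C can start as early as minute 110 and as late as minute 140, giving 140 − 110 = 30 minutes of slack.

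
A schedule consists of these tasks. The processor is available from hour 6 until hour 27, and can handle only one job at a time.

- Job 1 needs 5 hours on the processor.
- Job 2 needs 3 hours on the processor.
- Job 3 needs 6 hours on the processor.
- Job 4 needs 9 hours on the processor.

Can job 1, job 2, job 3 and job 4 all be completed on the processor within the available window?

No

The processor window is 27 − 6 = 21 hours.
Running back to back, the jobs need 5 + 3 + 6 + 9 = 23 hours on the processor.
Since 23 > 21, they cannot all fit.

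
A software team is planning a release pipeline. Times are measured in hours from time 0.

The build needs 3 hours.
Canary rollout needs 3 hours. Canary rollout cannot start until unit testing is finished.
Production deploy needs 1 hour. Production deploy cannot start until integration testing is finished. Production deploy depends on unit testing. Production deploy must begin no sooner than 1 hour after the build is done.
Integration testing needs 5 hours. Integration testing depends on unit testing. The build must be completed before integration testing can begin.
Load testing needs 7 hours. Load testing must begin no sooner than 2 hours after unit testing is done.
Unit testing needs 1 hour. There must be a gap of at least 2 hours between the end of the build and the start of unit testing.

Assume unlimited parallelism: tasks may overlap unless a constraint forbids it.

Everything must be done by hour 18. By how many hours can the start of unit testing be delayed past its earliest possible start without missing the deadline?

3

The build has no prerequisites, so it starts at hour 0 and finishes at hour 3.
Unit testing waits on the build (finishes hour 3, plus 2-hour gap → hour 5), so it starts at hour 5 and finishes at 5 + 1 = hour 6.

Working backward from the deadline:
To finish by hour 18, production deploy (duration 1) must start no later than hour 17.
Integration testing must finish before production deploy (must start by hour 17). With a 5-hour duration, integration testing must start by 17 − 5 = hour 12.
Canary rollout has no dependents, so it just needs to finish by hour 18. Starting by 18 − 3 = hour 15 achieves that.
Nothing follows load testing; the deadline of hour 18 is its only limit. It must start by 18 − 7 = hour 11.
Unit testing has several dependents: integration testing (must start by hour 12); canary rollout (must start by hour 15); load testing (must start by hour 11, minus 2-hour gap → hour 9); production deploy (must start by hour 17). The earliest of those limits is hour 9, so unit testing must start by 9 − 1 = hour 8.
So unit testing can start as early as hour 5 and as late as hour 8, giving 8 − 5 = 3 hours of slack.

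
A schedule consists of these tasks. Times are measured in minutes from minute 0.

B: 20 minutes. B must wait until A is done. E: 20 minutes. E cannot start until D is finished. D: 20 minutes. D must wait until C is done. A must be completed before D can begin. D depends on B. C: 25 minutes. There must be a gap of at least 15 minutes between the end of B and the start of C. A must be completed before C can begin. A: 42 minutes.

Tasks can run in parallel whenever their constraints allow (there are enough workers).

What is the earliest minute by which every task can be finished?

142

A has no prerequisites, so it starts at minute 0 and finishes at minute 42.
B waits on A (finishes minute 42), so it starts at minute 42 and finishes at 42 + 20 = minute 62.
C needs all of B (finishes minute 62, plus 15-minute gap → minute 77); A (finishes minute 42). That puts its earliest start at minute 77; it finishes at 77 + 25 = minute 102.
D needs all of C (finishes minute 102); A (finishes minute 42); B (finishes minute 62). That puts its earliest start at minute 102; it finishes at 102 + 20 = minute 122.
After D (finishes minute 122), E can start at minute 122 and finishes at minute 142.
All tasks are finished once the last one completes. Finish times: A at 42, B at 62, C at 102, D at 122, E at 142. The latest is minute 142.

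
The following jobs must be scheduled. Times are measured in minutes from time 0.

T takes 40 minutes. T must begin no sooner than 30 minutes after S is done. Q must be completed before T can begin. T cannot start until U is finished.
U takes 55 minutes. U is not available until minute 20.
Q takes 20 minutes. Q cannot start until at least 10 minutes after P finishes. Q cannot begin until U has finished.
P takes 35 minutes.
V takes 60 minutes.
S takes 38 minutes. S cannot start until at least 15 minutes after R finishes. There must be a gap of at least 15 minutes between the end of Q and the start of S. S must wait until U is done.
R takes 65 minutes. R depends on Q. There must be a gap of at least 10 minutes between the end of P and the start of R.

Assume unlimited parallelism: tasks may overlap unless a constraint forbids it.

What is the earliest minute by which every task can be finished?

V has no prerequisites, so it starts at minute 0 and finishes at minute 60.
After its own release at minute 20, U can start at minute 20 and finishes at minute 75.
P has no prerequisites, so it starts at minute 0 and finishes at minute 35.
Q cannot start until P (finishes minute 35, plus 10-minute gap → minute 45); U (finishes minute 75). The controlling bound is minute 75, so Q finishes at 75 + 20 = minute 95.
R needs all of Q (finishes minute 95); P (finishes minute 35, plus 10-minute gap → minute 45). That puts its earliest start at minute 95; it finishes at 95 + 65 = minute 160.
For S: R (finishes minute 160, plus 15-minute gap → minute 175); Q (finishes minute 95, plus 15-minute gap → minute 110); U (finishes minute 75). Taking the maximum gives a start of minute 175, and it finishes at 175 + 38 = minute 213.
T needs all of S (finishes minute 213, plus 30-minute gap → minute 243); Q (finishes minute 95); U (finishes minute 75). That puts its earliest start at minute 243; it finishes at 243 + 40 = minute 283.
All tasks are finished once the last one completes. Finish times: P at 35, Q at 95, R at 160, S at 213, T at 283, U at 75, V at 60. The latest is minute 283.

283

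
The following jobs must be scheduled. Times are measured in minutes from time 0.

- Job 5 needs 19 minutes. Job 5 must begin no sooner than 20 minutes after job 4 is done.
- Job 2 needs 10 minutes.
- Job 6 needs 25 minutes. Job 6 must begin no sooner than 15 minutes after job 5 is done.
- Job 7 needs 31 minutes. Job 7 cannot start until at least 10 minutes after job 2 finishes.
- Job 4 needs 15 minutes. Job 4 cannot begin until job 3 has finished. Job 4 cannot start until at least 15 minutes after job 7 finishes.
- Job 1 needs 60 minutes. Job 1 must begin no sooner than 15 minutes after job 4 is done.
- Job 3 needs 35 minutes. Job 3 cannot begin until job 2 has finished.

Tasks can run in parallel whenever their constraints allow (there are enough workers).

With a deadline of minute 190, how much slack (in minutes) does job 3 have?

51

Nothing blocks job 2, so it runs from minute 0 to minute 10.
After job 2 (finishes minute 10), job 3 can start at minute 10 and finishes at minute 45.

Working backward from the deadline:
To finish by minute 190, job 1 (duration 60) must start no later than minute 130.
Job 6 must finish by minute 190; it takes 25 minutes, so it must start by 190 − 25 = minute 165.
Job 5 feeds into job 6 (must start by minute 165, minus 15-minute gap → minute 150); so job 5 must finish by minute 150 and therefore start by minute 131.
Job 4 has several dependents: job 1 (must start by minute 130, minus 15-minute gap → minute 115); job 5 (must start by minute 131, minus 20-minute gap → minute 111). The earliest of those limits is minute 111, so job 4 must start by 111 − 15 = minute 96.
Job 3 has to be done before job 4 (must start by minute 96). That means finishing by minute 96, i.e. starting by 96 − 35 = minute 61.
So job 3 can start as early as minute 10 and as late as minute 61, giving 61 − 10 = 51 minutes of slack.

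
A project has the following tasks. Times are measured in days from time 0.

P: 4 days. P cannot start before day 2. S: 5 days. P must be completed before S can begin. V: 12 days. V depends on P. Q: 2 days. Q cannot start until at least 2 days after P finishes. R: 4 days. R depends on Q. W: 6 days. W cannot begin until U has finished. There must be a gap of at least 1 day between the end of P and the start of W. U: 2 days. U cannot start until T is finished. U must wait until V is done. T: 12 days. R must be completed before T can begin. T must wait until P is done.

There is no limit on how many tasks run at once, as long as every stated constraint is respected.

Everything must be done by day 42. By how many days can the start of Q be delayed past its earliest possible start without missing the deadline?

P cannot begin until its own release at day 2. It runs from day 2 to 2 + 4 = day 6.
Q waits on P (finishes day 6, plus 2-day gap → day 8), so it starts at day 8 and finishes at 8 + 2 = day 10.

Working backward from the deadline:
To finish by day 42, W (duration 6) must start no later than day 36.
U feeds into W (must start by day 36); so U must finish by day 36 and therefore start by day 34.
Since U (must start by day 34) depends on it, T must finish by day 34. Backing off its 12-day duration gives a latest start of day 22.
R feeds into T (must start by day 22); so R must finish by day 22 and therefore start by day 18.
Q has to be done before R (must start by day 18). That means finishing by day 18, i.e. starting by 18 − 2 = day 16.
So Q can start as early as day 8 and as late as day 16, giving 16 − 8 = 8 days of slack.

8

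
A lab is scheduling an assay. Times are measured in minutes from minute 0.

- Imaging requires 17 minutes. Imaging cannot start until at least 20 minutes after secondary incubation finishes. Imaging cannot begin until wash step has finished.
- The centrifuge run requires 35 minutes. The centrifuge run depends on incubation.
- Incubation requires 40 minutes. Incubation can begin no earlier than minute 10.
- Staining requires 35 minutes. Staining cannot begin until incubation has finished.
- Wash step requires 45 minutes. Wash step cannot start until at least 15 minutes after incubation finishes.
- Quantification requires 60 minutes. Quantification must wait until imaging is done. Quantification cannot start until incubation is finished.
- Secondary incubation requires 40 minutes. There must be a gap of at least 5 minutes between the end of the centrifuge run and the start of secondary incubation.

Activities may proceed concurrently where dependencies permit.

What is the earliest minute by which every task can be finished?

227

Incubation waits on its own release at minute 10, so it starts at minute 10 and finishes at 10 + 40 = minute 50.
Staining waits on incubation (finishes minute 50), so it starts at minute 50 and finishes at 50 + 35 = minute 85.
Wash step cannot begin until incubation (finishes minute 50, plus 15-minute gap → minute 65). It runs from minute 65 to 65 + 45 = minute 110.
The centrifuge run waits on incubation (finishes minute 50), so it starts at minute 50 and finishes at 50 + 35 = minute 85.
After the centrifuge run (finishes minute 85, plus 5-minute gap → minute 90), secondary incubation can start at minute 90 and finishes at minute 130.
Imaging has to wait for secondary incubation (finishes minute 130, plus 20-minute gap → minute 150); wash step (finishes minute 110). The latest of these is minute 150, so imaging runs minute 150 to 150 + 17 = minute 167.
Quantification has to wait for imaging (finishes minute 167); incubation (finishes minute 50). The latest of these is minute 167, so quantification runs minute 167 to 167 + 60 = minute 227.
All tasks are finished once the last one completes. Finish times: Incubation at 50, The centrifuge run at 85, Wash step at 110, Staining at 85, Secondary incubation at 130, Imaging at 167, Quantification at 227. The latest is minute 227.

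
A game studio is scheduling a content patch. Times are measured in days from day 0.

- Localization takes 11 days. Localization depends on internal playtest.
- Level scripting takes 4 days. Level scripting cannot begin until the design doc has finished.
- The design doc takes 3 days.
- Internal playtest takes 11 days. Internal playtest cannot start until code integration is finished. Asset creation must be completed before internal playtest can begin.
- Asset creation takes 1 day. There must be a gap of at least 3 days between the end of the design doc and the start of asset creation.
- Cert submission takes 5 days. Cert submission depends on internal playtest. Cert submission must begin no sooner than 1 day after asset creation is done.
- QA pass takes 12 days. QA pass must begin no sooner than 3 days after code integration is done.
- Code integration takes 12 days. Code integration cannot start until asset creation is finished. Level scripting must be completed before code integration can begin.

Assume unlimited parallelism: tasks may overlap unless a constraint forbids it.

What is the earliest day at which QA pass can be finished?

The design doc can start immediately at day 0; it finishes at day 3.
Level scripting waits on the design doc (finishes day 3), so it starts at day 3 and finishes at 3 + 4 = day 7.
After the design doc (finishes day 3, plus 3-day gap → day 6), asset creation can start at day 6 and finishes at day 7.
For code integration: asset creation (finishes day 7); level scripting (finishes day 7). Taking the maximum gives a start of day 7, and it finishes at 7 + 12 = day 19.
QA pass waits on code integration (finishes day 19, plus 3-day gap → day 22), so it starts at day 22 and finishes at 22 + 12 = day 34.

34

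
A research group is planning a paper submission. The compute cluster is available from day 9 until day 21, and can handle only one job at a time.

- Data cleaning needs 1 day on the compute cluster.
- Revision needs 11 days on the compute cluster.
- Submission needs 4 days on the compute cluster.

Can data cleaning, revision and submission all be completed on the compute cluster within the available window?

The compute cluster window is 21 − 9 = 12 days.
Running back to back, the jobs need 1 + 11 + 4 = 16 days on the compute cluster.
Since 16 > 12, they cannot all fit.

No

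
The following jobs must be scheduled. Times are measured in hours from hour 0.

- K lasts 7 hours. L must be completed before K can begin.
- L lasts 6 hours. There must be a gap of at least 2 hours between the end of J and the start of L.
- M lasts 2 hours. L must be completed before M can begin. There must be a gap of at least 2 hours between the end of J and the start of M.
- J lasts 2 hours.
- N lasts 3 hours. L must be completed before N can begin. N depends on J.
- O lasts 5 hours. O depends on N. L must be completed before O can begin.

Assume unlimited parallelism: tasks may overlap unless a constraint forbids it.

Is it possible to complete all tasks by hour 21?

Nothing blocks J, so it runs from hour 0 to hour 2.
L cannot begin until J (finishes hour 2, plus 2-hour gap → hour 4). It runs from hour 4 to 4 + 6 = hour 10.
N needs all of L (finishes hour 10); J (finishes hour 2). That puts its earliest start at hour 10; it finishes at 10 + 3 = hour 13.
For O: N (finishes hour 13); L (finishes hour 10). Taking the maximum gives a start of hour 13, and it finishes at 13 + 5 = hour 18.
For M: L (finishes hour 10); J (finishes hour 2, plus 2-hour gap → hour 4). Taking the maximum gives a start of hour 10, and it finishes at 10 + 2 = hour 12.
After L (finishes hour 10), K can start at hour 10 and finishes at hour 17.
Every task is finished by hour 18, which is no later than the deadline of 21, so the schedule is feasible.

Yes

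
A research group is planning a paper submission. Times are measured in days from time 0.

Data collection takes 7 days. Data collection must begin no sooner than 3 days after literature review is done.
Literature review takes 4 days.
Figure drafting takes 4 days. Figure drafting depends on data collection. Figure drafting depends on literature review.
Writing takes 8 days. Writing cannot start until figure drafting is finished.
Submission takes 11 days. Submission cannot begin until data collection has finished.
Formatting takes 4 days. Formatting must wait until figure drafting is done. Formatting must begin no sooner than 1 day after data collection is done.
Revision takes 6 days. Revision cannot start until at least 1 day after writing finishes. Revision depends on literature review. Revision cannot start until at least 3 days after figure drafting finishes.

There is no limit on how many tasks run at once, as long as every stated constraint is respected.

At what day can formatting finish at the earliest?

Literature review can start immediately at day 0; it finishes at day 4.
Data collection waits on literature review (finishes day 4, plus 3-day gap → day 7), so it starts at day 7 and finishes at 7 + 7 = day 14.
For figure drafting: data collection (finishes day 14); literature review (finishes day 4). Taking the maximum gives a start of day 14, and it finishes at 14 + 4 = day 18.
For formatting: figure drafting (finishes day 18); data collection (finishes day 14, plus 1-day gap → day 15). Taking the maximum gives a start of day 18, and it finishes at 18 + 4 = day 22.

22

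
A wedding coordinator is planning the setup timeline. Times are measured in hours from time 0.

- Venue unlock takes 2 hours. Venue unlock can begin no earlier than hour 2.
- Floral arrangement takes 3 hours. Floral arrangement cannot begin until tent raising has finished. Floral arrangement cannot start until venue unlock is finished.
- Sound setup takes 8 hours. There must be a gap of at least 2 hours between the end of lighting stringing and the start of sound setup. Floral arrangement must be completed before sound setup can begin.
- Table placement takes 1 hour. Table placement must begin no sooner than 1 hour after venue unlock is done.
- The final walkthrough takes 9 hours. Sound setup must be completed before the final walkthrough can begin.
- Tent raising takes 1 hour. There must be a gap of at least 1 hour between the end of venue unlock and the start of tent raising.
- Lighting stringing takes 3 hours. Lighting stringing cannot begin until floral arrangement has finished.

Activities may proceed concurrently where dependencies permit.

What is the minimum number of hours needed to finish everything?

After its own release at hour 2, venue unlock can start at hour 2 and finishes at hour 4.
Table placement waits on venue unlock (finishes hour 4, plus 1-hour gap → hour 5), so it starts at hour 5 and finishes at 5 + 1 = hour 6.
Tent raising waits on venue unlock (finishes hour 4, plus 1-hour gap → hour 5), so it starts at hour 5 and finishes at 5 + 1 = hour 6.
Floral arrangement has to wait for tent raising (finishes hour 6); venue unlock (finishes hour 4). The latest of these is hour 6, so floral arrangement runs hour 6 to 6 + 3 = hour 9.
After floral arrangement (finishes hour 9), lighting stringing can start at hour 9 and finishes at hour 12.
Sound setup cannot start until lighting stringing (finishes hour 12, plus 2-hour gap → hour 14); floral arrangement (finishes hour 9). The controlling bound is hour 14, so sound setup finishes at 14 + 8 = hour 22.
The final walkthrough cannot begin until sound setup (finishes hour 22). It runs from hour 22 to 22 + 9 = hour 31.
All tasks are finished once the last one completes. Finish times: Venue unlock at 4, Tent raising at 6, Table placement at 6, Floral arrangement at 9, Lighting stringing at 12, Sound setup at 22, The final walkthrough at 31. The latest is hour 31.

31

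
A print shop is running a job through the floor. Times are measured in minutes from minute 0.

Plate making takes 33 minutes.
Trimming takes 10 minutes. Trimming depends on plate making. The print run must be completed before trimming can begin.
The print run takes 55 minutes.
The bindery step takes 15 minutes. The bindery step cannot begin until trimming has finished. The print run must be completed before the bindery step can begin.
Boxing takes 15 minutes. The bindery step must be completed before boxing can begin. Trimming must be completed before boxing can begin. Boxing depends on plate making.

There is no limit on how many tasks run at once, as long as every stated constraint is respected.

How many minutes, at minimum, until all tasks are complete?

95

The print run can start immediately at minute 0; it finishes at minute 55.
Plate making has no prerequisites, so it starts at minute 0 and finishes at minute 33.
Trimming cannot start until plate making (finishes minute 33); the print run (finishes minute 55). The controlling bound is minute 55, so trimming finishes at 55 + 10 = minute 65.
For the bindery step: trimming (finishes minute 65); the print run (finishes minute 55). Taking the maximum gives a start of minute 65, and it finishes at 65 + 15 = minute 80.
For boxing: the bindery step (finishes minute 80); trimming (finishes minute 65); plate making (finishes minute 33). Taking the maximum gives a start of minute 80, and it finishes at 80 + 15 = minute 95.
All tasks are finished once the last one completes. Finish times: Plate making at 33, The print run at 55, Trimming at 65, The bindery step at 80, Boxing at 95. The latest is minute 95.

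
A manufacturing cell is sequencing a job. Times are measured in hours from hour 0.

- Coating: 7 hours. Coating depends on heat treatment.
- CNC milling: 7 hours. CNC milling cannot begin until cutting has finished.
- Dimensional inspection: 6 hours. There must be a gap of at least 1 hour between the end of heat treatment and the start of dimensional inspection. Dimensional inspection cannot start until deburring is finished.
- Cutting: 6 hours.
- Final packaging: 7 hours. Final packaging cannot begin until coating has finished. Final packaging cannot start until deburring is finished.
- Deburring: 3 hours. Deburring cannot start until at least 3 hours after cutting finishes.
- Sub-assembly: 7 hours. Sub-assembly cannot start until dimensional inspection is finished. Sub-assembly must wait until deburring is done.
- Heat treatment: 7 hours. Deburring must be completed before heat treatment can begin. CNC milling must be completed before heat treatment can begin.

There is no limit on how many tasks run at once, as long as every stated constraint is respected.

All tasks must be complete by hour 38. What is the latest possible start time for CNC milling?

10

Sub-assembly has no dependents, so it just needs to finish by hour 38. Starting by 38 − 7 = hour 31 achieves that.
Dimensional inspection must finish before sub-assembly (must start by hour 31). With a 6-hour duration, dimensional inspection must start by 31 − 6 = hour 25.
To finish by hour 38, final packaging (duration 7) must start no later than hour 31.
Coating must finish before final packaging (must start by hour 31). With a 7-hour duration, coating must start by 31 − 7 = hour 24.
For heat treatment: dimensional inspection (must start by hour 25, minus 1-hour gap → hour 24); coating (must start by hour 24). The most restrictive is hour 24; with a 7-hour duration, heat treatment must start by hour 17.
CNC milling has to be done before heat treatment (must start by hour 17). That means finishing by hour 17, i.e. starting by 17 − 7 = hour 10.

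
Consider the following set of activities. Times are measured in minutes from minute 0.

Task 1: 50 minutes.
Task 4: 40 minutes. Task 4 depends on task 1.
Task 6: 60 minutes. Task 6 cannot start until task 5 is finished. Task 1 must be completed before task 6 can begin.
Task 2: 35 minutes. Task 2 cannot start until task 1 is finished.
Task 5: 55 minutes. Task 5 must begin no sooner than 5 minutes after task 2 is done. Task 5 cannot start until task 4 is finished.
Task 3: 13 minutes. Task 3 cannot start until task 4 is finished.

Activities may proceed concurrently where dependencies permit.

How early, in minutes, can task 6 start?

Nothing blocks task 1, so it runs from minute 0 to minute 50.
Task 4 waits on task 1 (finishes minute 50), so it starts at minute 50 and finishes at 50 + 40 = minute 90.
Task 2 waits on task 1 (finishes minute 50), so it starts at minute 50 and finishes at 50 + 35 = minute 85.
For task 5: task 2 (finishes minute 85, plus 5-minute gap → minute 90); task 4 (finishes minute 90). Taking the maximum gives a start of minute 90, and it finishes at 90 + 55 = minute 145.
Task 6 waits on task 5 (finishes minute 145); task 1 (finishes minute 50). The latest of these is minute 145, which is the earliest task 6 can start.

145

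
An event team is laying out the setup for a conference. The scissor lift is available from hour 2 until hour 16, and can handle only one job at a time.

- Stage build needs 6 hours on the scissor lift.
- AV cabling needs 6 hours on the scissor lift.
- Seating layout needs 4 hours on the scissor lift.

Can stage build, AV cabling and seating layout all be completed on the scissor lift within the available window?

The scissor lift window is 16 − 2 = 14 hours.
Running back to back, the jobs need 6 + 6 + 4 = 16 hours on the scissor lift.
Since 16 > 14, they cannot all fit.

No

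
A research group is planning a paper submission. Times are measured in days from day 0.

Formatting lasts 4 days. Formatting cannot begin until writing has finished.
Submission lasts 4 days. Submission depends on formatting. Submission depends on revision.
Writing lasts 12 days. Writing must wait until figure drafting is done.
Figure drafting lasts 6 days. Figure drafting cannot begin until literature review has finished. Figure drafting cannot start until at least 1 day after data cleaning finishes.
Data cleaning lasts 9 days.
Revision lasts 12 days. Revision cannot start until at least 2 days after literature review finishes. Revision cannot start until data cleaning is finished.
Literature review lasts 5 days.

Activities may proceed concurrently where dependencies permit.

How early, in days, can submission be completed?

Data cleaning can start immediately at day 0; it finishes at day 9.
Literature review can start immediately at day 0; it finishes at day 5.
Revision needs all of literature review (finishes day 5, plus 2-day gap → day 7); data cleaning (finishes day 9). That puts its earliest start at day 9; it finishes at 9 + 12 = day 21.
Figure drafting cannot start until literature review (finishes day 5); data cleaning (finishes day 9, plus 1-day gap → day 10). The controlling bound is day 10, so figure drafting finishes at 10 + 6 = day 16.
After figure drafting (finishes day 16), writing can start at day 16 and finishes at day 28.
Formatting waits on writing (finishes day 28), so it starts at day 28 and finishes at 28 + 4 = day 32.
Submission needs all of formatting (finishes day 32); revision (finishes day 21). That puts its earliest start at day 32; it finishes at 32 + 4 = day 36.

36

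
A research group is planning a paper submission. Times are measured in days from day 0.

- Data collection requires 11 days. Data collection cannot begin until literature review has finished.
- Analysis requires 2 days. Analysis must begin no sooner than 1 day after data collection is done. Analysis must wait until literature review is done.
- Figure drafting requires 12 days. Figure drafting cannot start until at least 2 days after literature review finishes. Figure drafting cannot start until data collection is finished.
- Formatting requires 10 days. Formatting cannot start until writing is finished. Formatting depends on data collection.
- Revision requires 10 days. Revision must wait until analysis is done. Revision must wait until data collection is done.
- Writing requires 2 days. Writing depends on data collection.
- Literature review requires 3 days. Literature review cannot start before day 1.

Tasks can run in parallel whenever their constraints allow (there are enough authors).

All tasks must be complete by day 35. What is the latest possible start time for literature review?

8

Revision must finish by day 35; it takes 10 days, so it must start by 35 − 10 = day 25.
Since revision (must start by day 25) depends on it, analysis must finish by day 25. Backing off its 2-day duration gives a latest start of day 23.
Figure drafting has no dependents, so it just needs to finish by day 35. Starting by 35 − 12 = day 23 achieves that.
Formatting has no dependents, so it just needs to finish by day 35. Starting by 35 − 10 = day 25 achieves that.
Writing must finish before formatting (must start by day 25). With a 2-day duration, writing must start by 25 − 2 = day 23.
Data collection has several dependents: analysis (must start by day 23, minus 1-day gap → day 22); figure drafting (must start by day 23); writing (must start by day 23); revision (must start by day 25); formatting (must start by day 25). The earliest of those limits is day 22, so data collection must start by 22 − 11 = day 11.
Literature review feeds data collection (must start by day 11); analysis (must start by day 23); figure drafting (must start by day 23, minus 2-day gap → day 21). Taking the minimum, literature review must finish by day 11 and start by 11 − 3 = day 8.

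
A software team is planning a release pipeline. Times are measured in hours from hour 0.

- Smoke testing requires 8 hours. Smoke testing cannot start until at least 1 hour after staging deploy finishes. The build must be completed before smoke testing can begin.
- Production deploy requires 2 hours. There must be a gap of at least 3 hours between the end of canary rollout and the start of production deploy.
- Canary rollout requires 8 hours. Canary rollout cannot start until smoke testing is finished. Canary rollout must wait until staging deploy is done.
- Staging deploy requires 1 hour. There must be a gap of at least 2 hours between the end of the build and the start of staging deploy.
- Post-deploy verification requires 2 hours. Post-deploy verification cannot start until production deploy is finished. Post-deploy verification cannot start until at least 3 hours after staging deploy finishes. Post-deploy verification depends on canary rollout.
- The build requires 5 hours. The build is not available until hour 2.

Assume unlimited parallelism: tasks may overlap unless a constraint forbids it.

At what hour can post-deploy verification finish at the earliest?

The build cannot begin until its own release at hour 2. It runs from hour 2 to 2 + 5 = hour 7.
After the build (finishes hour 7, plus 2-hour gap → hour 9), staging deploy can start at hour 9 and finishes at hour 10.
Smoke testing needs all of staging deploy (finishes hour 10, plus 1-hour gap → hour 11); the build (finishes hour 7). That puts its earliest start at hour 11; it finishes at 11 + 8 = hour 19.
Canary rollout cannot start until smoke testing (finishes hour 19); staging deploy (finishes hour 10). The controlling bound is hour 19, so canary rollout finishes at 19 + 8 = hour 27.
After canary rollout (finishes hour 27, plus 3-hour gap → hour 30), production deploy can start at hour 30 and finishes at hour 32.
Post-deploy verification has to wait for production deploy (finishes hour 32); staging deploy (finishes hour 10, plus 3-hour gap → hour 13); canary rollout (finishes hour 27). The latest of these is hour 32, so post-deploy verification runs hour 32 to 32 + 2 = hour 34.

34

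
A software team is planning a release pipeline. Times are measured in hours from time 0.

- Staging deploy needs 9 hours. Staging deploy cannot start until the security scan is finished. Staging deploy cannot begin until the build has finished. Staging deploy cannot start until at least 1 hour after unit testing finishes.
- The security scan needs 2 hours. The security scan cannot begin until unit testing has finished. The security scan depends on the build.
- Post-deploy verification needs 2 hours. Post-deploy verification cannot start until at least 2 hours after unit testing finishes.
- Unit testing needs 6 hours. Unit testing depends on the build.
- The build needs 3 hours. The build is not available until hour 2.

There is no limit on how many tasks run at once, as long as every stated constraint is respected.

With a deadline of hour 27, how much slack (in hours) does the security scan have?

The build cannot begin until its own release at hour 2. It runs from hour 2 to 2 + 3 = hour 5.
Unit testing waits on the build (finishes hour 5), so it starts at hour 5 and finishes at 5 + 6 = hour 11.
The security scan needs all of unit testing (finishes hour 11); the build (finishes hour 5). That puts its earliest start at hour 11; it finishes at 11 + 2 = hour 13.

Working backward from the deadline:
To finish by hour 27, staging deploy (duration 9) must start no later than hour 18.
The security scan feeds into staging deploy (must start by hour 18); so the security scan must finish by hour 18 and therefore start by hour 16.
So the security scan can start as early as hour 11 and as late as hour 16, giving 16 − 11 = 5 hours of slack.

5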